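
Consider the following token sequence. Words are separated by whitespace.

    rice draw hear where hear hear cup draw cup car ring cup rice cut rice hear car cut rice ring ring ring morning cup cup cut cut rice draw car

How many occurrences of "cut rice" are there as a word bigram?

3

Scanning the 29 overlapping bigram windows for "cut rice":
  position 14–15: cut rice
  position 18–19: cut rice
  position 27–28: cut rice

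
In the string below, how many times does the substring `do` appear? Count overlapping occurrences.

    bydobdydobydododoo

5

Sliding a length-2 window over the 18 characters (17 positions):
  position 3–4: do
  position 8–9: do
  position 12–13: do
  position 14–15: do
  position 16–17: do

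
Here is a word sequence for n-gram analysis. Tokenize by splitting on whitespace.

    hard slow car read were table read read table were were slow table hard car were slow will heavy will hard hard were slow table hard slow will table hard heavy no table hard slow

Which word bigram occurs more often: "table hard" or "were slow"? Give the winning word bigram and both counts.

"table hard" (4 vs 3)

"table hard": 4 occurrences
"were slow": 3 occurrences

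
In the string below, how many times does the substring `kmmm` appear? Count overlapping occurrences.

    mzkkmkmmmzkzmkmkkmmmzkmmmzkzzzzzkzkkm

Sliding a length-4 window over the 37 characters (34 positions):
  position 6–9: kmmm
  position 17–20: kmmm
  position 22–25: kmmm

3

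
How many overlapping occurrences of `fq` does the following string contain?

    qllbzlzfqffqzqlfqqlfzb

Sliding a length-2 window over the 22 characters (21 positions):
  position 8–9: fq
  position 11–12: fq
  position 16–17: fq

3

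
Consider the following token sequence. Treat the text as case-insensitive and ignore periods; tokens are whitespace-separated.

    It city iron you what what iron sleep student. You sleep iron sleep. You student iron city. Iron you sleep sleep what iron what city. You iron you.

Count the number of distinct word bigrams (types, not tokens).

21

28 tokens → 27 bigram windows in total.
Repeated bigrams (each contributes count−1 duplicates):
  iron you: 3
  city iron: 2
  iron sleep: 2
  what iron: 2
  you sleep: 2
6 duplicate windows → 27 − 6 = 21 distinct.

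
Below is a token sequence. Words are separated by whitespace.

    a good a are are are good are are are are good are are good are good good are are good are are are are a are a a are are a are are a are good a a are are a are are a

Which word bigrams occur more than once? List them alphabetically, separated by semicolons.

Bigram counts meeting the condition (more than once):
  a a: 2
  a are: 7
  are a: 6
  are are: 14
  are good: 6
  good a: 2
  good are: 5

a a; a are; are a; are are; are good; good a; good are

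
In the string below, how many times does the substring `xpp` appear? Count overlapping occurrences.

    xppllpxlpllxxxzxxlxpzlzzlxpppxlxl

Sliding a length-3 window over the 33 characters (31 positions):
  position 1–3: xpp
  position 26–28: xpp

2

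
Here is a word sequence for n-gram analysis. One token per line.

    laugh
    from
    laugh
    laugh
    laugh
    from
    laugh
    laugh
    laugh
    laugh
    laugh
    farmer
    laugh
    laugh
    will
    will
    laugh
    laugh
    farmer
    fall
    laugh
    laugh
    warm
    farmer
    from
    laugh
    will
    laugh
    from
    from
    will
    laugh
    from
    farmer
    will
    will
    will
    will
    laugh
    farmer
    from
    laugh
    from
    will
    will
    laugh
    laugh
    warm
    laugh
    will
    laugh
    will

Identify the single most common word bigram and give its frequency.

Bigram frequencies (highest first):
  laugh laugh: 10
  will laugh: 6
  laugh from: 5
  will will: 5
  from laugh: 4
  laugh will: 4
  … (12 more, each ≤ 3)

"laugh laugh", 10 times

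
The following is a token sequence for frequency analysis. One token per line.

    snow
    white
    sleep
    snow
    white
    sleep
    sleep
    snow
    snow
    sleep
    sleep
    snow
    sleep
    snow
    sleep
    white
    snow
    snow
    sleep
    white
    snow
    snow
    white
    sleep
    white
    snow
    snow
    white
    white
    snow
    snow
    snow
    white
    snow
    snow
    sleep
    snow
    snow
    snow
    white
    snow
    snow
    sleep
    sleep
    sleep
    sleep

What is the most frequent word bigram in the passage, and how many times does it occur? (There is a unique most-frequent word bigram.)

Bigram frequencies (highest first):
  snow snow: 10
  snow white: 6
  snow sleep: 6
  white snow: 6
  sleep snow: 5
  sleep sleep: 5
  … (3 more, each ≤ 3)

"snow snow", 10 times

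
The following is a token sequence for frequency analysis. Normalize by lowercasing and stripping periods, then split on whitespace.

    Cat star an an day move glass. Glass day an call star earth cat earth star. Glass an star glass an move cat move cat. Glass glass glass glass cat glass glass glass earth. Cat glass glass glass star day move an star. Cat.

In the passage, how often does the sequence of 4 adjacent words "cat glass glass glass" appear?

3

Scanning the 41 overlapping 4-gram windows for "cat glass glass glass":
  position 25–28: cat glass glass glass
  position 30–33: cat glass glass glass
  position 35–38: cat glass glass glass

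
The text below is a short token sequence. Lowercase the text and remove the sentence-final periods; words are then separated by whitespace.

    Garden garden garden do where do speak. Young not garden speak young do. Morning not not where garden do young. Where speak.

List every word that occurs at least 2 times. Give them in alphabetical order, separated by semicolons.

do; garden; not; speak; where; young

Unigram counts meeting the condition (at least 2 times):
  do: 4
  garden: 5
  not: 3
  speak: 3
  where: 3
  young: 3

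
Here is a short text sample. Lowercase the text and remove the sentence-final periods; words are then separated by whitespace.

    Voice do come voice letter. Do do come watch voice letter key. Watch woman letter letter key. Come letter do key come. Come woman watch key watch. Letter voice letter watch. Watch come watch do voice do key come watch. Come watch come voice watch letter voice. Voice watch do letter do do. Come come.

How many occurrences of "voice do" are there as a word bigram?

Scanning the 54 overlapping bigram windows for "voice do":
  position 1–2: voice do
  position 36–37: voice do

2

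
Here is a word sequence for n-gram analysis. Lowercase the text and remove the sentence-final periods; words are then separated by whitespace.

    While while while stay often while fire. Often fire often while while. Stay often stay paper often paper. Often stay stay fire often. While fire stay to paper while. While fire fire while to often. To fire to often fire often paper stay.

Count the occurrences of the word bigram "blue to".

0

Scanning the 42 overlapping bigram windows for "blue to":
  (none found)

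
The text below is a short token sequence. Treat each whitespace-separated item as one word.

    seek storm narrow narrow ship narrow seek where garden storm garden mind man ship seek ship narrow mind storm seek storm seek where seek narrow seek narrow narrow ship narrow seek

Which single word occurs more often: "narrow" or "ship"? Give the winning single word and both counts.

"narrow": 8 occurrences
"ship": 4 occurrences

"narrow" (8 vs 4)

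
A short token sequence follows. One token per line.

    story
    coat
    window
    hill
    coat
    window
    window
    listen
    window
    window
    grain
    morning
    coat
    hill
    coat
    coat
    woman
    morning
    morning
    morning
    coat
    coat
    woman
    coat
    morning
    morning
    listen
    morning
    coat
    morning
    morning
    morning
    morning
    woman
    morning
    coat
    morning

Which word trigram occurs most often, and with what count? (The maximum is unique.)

"morning morning morning", 3 times

Trigram frequencies (highest first):
  morning morning morning: 3
  coat coat woman: 2
  coat morning morning: 2
  morning coat morning: 2
  story coat window: 1
  coat window hill: 1
  … (24 more, each ≤ 1)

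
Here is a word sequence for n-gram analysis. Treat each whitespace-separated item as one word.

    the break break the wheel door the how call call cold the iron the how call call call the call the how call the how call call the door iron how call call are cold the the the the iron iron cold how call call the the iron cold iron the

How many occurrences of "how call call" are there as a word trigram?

5

Scanning the 49 overlapping trigram windows for "how call call":
  position 8–10: how call call
  position 15–17: how call call
  position 25–27: how call call
  position 31–33: how call call
  position 43–45: how call call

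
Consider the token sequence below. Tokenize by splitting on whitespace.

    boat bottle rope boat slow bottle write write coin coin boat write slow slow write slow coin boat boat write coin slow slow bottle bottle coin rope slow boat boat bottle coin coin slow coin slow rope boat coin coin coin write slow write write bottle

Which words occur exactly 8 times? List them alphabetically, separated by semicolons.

Unigram counts meeting the condition (exactly 8 times):
  boat: 8
  write: 8

boat; write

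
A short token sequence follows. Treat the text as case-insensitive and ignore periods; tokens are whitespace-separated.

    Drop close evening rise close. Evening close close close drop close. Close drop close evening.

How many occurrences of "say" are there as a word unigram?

0

Scanning the 15 tokens for "say":
  (none found)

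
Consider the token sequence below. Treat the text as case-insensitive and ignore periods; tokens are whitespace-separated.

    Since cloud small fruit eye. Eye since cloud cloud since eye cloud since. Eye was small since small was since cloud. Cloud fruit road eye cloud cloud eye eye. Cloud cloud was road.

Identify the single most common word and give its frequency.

"cloud", 10 times

Unigram frequencies (highest first):
  cloud: 10
  eye: 7
  since: 6
  small: 3
  was: 3
  fruit: 2
  … (1 more, each ≤ 2)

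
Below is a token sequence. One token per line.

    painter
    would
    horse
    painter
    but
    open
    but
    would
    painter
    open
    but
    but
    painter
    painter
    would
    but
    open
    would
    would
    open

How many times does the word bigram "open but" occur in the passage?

2

Scanning the 19 overlapping bigram windows for "open but":
  position 6–7: open but
  position 10–11: open but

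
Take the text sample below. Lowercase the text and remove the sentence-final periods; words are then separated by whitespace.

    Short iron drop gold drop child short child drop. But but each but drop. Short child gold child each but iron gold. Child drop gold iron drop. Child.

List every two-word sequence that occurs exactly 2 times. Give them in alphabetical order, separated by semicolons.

Bigram counts meeting the condition (exactly 2 times):
  child drop: 2
  drop child: 2
  drop gold: 2
  each but: 2
  gold child: 2
  iron drop: 2
  short child: 2

child drop; drop child; drop gold; each but; gold child; iron drop; short child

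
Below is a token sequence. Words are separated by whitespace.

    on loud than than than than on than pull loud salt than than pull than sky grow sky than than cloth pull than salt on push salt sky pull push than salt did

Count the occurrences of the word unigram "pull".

Scanning the 33 tokens for "pull":
  position 9: pull
  position 14: pull
  position 22: pull
  position 29: pull

4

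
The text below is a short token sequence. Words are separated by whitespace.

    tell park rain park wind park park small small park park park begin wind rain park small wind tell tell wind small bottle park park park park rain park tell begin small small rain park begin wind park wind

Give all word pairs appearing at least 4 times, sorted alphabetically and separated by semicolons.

park park; rain park

Bigram counts meeting the condition (at least 4 times):
  park park: 6
  rain park: 4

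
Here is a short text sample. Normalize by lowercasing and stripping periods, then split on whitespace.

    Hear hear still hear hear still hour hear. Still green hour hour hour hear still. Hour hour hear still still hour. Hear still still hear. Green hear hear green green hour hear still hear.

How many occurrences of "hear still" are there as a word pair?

7

Scanning the 33 overlapping bigram windows for "hear still":
  position 2–3: hear still
  position 5–6: hear still
  position 8–9: hear still
  position 14–15: hear still
  position 18–19: hear still
  position 22–23: hear still
  position 32–33: hear still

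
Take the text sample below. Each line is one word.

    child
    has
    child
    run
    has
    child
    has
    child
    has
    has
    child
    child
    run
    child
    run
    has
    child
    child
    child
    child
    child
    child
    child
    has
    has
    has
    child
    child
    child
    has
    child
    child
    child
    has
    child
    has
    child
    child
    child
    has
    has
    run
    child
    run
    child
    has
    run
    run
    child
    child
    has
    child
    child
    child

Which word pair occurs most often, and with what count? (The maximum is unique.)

Bigram frequencies (highest first):
  child child: 16
  child has: 10
  has child: 10
  child run: 4
  has has: 4
  run child: 4
  … (3 more, each ≤ 2)

"child child", 16 times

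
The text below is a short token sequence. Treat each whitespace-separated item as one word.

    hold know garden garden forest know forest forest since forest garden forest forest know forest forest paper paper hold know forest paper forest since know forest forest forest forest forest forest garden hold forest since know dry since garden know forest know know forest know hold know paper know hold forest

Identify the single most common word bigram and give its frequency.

Bigram frequencies (highest first):
  forest forest: 8
  know forest: 6
  forest know: 4
  hold know: 3
  forest since: 3
  garden forest: 2
  … (19 more, each ≤ 2)

"forest forest", 8 times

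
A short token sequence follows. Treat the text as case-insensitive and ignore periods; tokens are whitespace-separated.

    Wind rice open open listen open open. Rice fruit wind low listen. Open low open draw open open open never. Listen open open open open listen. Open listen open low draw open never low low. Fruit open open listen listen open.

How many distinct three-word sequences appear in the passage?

41 tokens → 39 trigram windows in total.
Repeated trigrams (each contributes count−1 duplicates):
  open listen open: 3
  open open listen: 3
  open open open: 3
  listen open low: 2
  listen open open: 2
8 duplicate windows → 39 − 8 = 31 distinct.

31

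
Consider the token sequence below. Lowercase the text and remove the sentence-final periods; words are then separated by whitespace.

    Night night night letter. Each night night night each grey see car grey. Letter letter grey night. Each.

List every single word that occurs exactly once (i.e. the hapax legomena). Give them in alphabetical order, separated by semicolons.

Unigram counts meeting the condition (exactly once (i.e. the hapax legomena)):
  car: 1
  see: 1

car; see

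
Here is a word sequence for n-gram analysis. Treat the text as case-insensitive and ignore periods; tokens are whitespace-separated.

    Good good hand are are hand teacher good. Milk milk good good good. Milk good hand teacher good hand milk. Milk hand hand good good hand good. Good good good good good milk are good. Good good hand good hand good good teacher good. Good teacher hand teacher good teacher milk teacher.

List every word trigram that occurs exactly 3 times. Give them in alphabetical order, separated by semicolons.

good good hand; good hand good; hand good good; hand teacher good

Trigram counts meeting the condition (exactly 3 times):
  good good hand: 3
  good hand good: 3
  hand good good: 3
  hand teacher good: 3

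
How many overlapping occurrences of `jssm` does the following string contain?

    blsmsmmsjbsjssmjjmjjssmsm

Sliding a length-4 window over the 25 characters (22 positions):
  position 12–15: jssm
  position 20–23: jssm

2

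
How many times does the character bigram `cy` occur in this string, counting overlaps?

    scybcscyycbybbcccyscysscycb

5

Sliding a length-2 window over the 27 characters (26 positions):
  position 2–3: cy
  position 7–8: cy
  position 17–18: cy
  position 20–21: cy
  position 24–25: cy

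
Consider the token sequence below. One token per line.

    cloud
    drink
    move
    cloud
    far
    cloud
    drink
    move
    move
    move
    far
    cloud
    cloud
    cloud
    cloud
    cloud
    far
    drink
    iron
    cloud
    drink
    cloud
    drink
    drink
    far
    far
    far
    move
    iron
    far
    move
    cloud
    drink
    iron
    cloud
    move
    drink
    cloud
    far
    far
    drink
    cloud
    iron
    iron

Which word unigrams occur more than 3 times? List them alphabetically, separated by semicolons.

Unigram counts meeting the condition (more than 3 times):
  cloud: 14
  drink: 9
  far: 9
  iron: 5
  move: 7

cloud; drink; far; iron; move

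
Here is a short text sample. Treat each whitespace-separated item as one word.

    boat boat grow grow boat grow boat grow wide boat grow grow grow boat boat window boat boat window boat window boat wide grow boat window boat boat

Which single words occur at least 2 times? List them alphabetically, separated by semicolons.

Unigram counts meeting the condition (at least 2 times):
  boat: 14
  grow: 8
  wide: 2
  window: 4

boat; grow; wide; window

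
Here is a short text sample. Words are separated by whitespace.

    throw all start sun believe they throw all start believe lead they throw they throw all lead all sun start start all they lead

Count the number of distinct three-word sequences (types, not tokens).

24 tokens → 22 trigram windows in total.
Repeated trigrams (each contributes count−1 duplicates):
  they throw all: 2
  throw all start: 2
2 duplicate windows → 22 − 2 = 20 distinct.

20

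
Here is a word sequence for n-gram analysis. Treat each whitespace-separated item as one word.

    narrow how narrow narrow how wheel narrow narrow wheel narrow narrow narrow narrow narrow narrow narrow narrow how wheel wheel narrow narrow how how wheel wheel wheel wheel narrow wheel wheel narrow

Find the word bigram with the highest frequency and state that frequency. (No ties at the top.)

"narrow narrow", 10 times

Bigram frequencies (highest first):
  narrow narrow: 10
  wheel narrow: 5
  wheel wheel: 5
  narrow how: 4
  how wheel: 3
  narrow wheel: 2
  … (2 more, each ≤ 1)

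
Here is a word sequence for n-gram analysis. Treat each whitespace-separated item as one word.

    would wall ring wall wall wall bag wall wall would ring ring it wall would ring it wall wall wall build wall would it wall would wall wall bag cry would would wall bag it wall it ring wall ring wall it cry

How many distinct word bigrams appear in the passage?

21

43 tokens → 42 bigram windows in total.
Repeated bigrams (each contributes count−1 duplicates):
  wall wall: 6
  it wall: 4
  wall would: 4
  ring wall: 3
  wall bag: 3
  would wall: 3
  ring it: 2
  wall it: 2
  … (2 more repeated)
21 duplicate windows → 42 − 21 = 21 distinct.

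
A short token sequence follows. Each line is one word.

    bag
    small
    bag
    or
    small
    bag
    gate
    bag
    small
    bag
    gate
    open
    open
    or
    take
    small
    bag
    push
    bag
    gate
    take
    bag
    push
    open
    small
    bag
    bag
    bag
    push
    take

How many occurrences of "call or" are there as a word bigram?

0

Scanning the 29 overlapping bigram windows for "call or":
  (none found)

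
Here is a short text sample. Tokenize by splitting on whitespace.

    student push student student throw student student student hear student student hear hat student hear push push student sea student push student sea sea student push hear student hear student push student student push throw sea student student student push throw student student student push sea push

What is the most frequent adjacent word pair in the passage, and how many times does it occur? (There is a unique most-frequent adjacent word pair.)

Bigram frequencies (highest first):
  student student: 9
  student push: 7
  push student: 4
  student hear: 4
  hear student: 3
  sea student: 3
  … (13 more, each ≤ 2)

"student student", 9 times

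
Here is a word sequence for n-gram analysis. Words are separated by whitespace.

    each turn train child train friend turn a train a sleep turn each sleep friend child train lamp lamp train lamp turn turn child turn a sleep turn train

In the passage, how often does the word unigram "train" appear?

6

Scanning the 29 tokens for "train":
  position 3: train
  position 5: train
  position 9: train
  position 17: train
  position 20: train
  position 29: train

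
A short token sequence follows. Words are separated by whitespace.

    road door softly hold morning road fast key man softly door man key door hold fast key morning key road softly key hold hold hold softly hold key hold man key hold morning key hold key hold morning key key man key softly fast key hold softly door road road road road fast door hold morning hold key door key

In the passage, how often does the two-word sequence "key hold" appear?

6

Scanning the 59 overlapping bigram windows for "key hold":
  position 22–23: key hold
  position 28–29: key hold
  position 31–32: key hold
  position 34–35: key hold
  position 36–37: key hold
  position 45–46: key hold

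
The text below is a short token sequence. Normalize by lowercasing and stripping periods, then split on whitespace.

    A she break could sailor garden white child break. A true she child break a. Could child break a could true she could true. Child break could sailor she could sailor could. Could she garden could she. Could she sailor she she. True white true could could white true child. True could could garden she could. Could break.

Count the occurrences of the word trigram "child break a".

3

Scanning the 56 overlapping trigram windows for "child break a":
  position 8–10: child break a
  position 13–15: child break a
  position 17–19: child break a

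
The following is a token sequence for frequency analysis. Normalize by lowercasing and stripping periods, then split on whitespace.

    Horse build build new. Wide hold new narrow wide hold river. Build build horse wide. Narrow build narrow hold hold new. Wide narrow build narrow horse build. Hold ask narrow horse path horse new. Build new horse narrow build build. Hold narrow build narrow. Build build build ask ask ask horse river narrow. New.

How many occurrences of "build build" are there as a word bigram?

5

Scanning the 53 overlapping bigram windows for "build build":
  position 2–3: build build
  position 12–13: build build
  position 39–40: build build
  position 45–46: build build
  position 46–47: build build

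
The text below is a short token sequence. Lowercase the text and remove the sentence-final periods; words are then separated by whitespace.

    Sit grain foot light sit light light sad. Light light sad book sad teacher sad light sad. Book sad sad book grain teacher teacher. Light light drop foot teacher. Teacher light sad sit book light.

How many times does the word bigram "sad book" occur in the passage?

3

Scanning the 34 overlapping bigram windows for "sad book":
  position 11–12: sad book
  position 17–18: sad book
  position 20–21: sad book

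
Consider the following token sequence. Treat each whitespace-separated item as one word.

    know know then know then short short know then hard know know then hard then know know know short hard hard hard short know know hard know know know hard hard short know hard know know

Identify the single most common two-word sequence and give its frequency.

"know know", 8 times

Bigram frequencies (highest first):
  know know: 8
  know then: 4
  short know: 3
  hard know: 3
  hard hard: 3
  know hard: 3
  … (8 more, each ≤ 2)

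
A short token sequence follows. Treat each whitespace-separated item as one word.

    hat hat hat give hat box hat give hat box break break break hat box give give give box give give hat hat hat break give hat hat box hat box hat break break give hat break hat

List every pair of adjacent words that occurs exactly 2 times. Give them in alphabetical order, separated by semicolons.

Bigram counts meeting the condition (exactly 2 times):
  box give: 2
  break give: 2
  break hat: 2
  hat give: 2

box give; break give; break hat; hat give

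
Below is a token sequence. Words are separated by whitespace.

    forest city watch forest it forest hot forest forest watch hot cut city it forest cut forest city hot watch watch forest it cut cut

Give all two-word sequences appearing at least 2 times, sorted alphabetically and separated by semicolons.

forest city; forest it; it forest; watch forest

Bigram counts meeting the condition (at least 2 times):
  forest city: 2
  forest it: 2
  it forest: 2
  watch forest: 2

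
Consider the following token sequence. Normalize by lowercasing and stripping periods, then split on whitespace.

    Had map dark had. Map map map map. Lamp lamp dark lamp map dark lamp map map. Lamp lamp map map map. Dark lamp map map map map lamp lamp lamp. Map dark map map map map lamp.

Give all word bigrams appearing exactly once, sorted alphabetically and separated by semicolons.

Bigram counts meeting the condition (exactly once):
  dark had: 1
  dark map: 1
  lamp dark: 1

dark had; dark map; lamp dark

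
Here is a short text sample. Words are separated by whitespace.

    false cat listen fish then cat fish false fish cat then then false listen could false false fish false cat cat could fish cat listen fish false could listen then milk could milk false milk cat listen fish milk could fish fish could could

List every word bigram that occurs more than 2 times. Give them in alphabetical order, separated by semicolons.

cat listen; fish false; listen fish

Bigram counts meeting the condition (more than 2 times):
  cat listen: 3
  fish false: 3
  listen fish: 3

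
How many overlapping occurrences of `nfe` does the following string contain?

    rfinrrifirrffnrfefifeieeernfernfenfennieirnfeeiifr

Sliding a length-3 window over the 50 characters (48 positions):
  position 27–29: nfe
  position 31–33: nfe
  position 34–36: nfe
  position 43–45: nfe

4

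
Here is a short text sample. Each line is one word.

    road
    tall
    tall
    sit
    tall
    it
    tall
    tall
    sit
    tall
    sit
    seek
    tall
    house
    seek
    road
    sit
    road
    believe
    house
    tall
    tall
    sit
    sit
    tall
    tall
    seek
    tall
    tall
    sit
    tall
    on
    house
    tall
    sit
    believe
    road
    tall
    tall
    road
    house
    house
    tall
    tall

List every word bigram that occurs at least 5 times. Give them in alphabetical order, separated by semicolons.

tall sit; tall tall

Bigram counts meeting the condition (at least 5 times):
  tall sit: 6
  tall tall: 7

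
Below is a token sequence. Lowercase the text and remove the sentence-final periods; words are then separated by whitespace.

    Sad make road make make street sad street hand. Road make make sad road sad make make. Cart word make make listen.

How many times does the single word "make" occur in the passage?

9

Scanning the 22 tokens for "make":
  position 2: make
  position 4: make
  position 5: make
  position 11: make
  position 12: make
  position 16: make
  position 17: make
  position 20: make
  position 21: make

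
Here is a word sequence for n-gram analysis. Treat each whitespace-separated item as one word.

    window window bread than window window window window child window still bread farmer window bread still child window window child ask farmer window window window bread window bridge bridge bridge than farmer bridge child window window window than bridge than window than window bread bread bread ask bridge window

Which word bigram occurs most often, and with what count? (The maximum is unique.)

"window window", 9 times

Bigram frequencies (highest first):
  window window: 9
  window bread: 4
  than window: 3
  child window: 3
  window child: 2
  farmer window: 2
  … (21 more, each ≤ 2)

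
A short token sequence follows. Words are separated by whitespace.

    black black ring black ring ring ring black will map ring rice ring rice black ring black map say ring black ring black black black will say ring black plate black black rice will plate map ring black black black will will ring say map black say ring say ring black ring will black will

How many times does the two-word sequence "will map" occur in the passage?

1

Scanning the 54 overlapping bigram windows for "will map":
  position 9–10: will map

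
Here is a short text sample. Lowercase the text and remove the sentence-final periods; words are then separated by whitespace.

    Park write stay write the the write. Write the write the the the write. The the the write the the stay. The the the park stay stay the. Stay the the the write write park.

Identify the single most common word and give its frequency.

"the", 18 times

Unigram frequencies (highest first):
  the: 18
  write: 9
  stay: 5
  park: 3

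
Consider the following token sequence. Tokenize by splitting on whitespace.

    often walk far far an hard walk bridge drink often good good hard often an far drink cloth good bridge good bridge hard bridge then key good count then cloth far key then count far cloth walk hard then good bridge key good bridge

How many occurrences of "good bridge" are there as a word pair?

Scanning the 43 overlapping bigram windows for "good bridge":
  position 19–20: good bridge
  position 21–22: good bridge
  position 40–41: good bridge
  position 43–44: good bridge

4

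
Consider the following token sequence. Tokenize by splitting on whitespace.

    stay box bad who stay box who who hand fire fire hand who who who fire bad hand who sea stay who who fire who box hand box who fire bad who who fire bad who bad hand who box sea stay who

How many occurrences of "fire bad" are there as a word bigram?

3

Scanning the 42 overlapping bigram windows for "fire bad":
  position 16–17: fire bad
  position 30–31: fire bad
  position 34–35: fire bad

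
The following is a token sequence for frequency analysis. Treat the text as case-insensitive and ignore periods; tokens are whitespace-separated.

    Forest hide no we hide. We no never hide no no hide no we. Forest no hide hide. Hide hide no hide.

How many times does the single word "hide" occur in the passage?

Scanning the 22 tokens for "hide":
  position 2: hide
  position 5: hide
  position 9: hide
  position 12: hide
  position 17: hide
  position 18: hide
  position 19: hide
  position 20: hide
  position 22: hide

9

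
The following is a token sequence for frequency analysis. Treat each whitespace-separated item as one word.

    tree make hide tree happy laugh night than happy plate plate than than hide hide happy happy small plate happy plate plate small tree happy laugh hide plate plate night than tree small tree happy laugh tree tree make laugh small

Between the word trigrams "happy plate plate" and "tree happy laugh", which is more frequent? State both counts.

"tree happy laugh" (3 vs 2)

"happy plate plate": 2 occurrences
"tree happy laugh": 3 occurrences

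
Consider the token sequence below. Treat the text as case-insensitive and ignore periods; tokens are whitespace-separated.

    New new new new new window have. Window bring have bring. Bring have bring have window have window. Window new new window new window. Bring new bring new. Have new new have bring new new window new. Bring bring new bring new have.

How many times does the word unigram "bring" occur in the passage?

Scanning the 43 tokens for "bring":
  position 9: bring
  position 11: bring
  position 12: bring
  position 14: bring
  position 25: bring
  position 27: bring
  position 33: bring
  position 38: bring
  position 39: bring
  position 41: bring

10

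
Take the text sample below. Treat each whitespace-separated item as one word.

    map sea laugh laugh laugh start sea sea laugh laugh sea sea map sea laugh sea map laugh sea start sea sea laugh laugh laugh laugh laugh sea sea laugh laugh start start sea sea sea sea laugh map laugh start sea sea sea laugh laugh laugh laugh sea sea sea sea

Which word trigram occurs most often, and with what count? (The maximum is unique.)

"laugh laugh laugh", 6 times

Trigram frequencies (highest first):
  laugh laugh laugh: 6
  sea laugh laugh: 5
  sea sea laugh: 5
  sea sea sea: 5
  start sea sea: 4
  laugh laugh sea: 3
  … (17 more, each ≤ 3)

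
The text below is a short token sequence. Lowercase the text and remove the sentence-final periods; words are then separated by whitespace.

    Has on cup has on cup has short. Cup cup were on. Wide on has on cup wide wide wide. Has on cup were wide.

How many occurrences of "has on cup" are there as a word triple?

4

Scanning the 23 overlapping trigram windows for "has on cup":
  position 1–3: has on cup
  position 4–6: has on cup
  position 15–17: has on cup
  position 21–23: has on cup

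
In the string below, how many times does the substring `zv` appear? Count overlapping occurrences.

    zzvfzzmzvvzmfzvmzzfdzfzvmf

Sliding a length-2 window over the 26 characters (25 positions):
  position 2–3: zv
  position 8–9: zv
  position 14–15: zv
  position 23–24: zv

4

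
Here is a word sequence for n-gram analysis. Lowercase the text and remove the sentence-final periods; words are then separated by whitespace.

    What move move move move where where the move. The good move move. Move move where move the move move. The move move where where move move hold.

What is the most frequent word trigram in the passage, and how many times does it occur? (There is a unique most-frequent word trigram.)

Trigram frequencies (highest first):
  move move move: 4
  move move where: 3
  move where where: 2
  move the move: 2
  the move move: 2
  what move move: 1
  … (12 more, each ≤ 1)

"move move move", 4 times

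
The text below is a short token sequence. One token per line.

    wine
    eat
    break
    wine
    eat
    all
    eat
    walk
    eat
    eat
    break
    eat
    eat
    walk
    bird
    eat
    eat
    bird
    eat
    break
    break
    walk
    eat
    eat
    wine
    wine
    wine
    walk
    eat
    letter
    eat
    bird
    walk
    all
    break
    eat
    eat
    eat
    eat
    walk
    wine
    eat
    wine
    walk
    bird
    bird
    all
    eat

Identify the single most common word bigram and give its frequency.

Bigram frequencies (highest first):
  eat eat: 7
  wine eat: 3
  eat break: 3
  eat walk: 3
  walk eat: 3
  all eat: 2
  … (19 more, each ≤ 2)

"eat eat", 7 times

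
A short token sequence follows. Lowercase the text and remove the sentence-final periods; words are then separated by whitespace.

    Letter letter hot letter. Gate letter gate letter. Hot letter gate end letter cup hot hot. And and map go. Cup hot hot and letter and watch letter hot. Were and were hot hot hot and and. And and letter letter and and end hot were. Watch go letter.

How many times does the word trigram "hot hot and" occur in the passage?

3

Scanning the 47 overlapping trigram windows for "hot hot and":
  position 15–17: hot hot and
  position 22–24: hot hot and
  position 34–36: hot hot and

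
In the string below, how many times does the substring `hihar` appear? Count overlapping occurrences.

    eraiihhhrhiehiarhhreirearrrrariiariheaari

Sliding a length-5 window over the 41 characters (37 positions):
  (no match at any position)

0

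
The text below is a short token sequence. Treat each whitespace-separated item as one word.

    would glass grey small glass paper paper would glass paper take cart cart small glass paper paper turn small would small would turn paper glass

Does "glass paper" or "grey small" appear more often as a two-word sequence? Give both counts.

"glass paper" (3 vs 1)

"glass paper": 3 occurrences
"grey small": 1 occurrence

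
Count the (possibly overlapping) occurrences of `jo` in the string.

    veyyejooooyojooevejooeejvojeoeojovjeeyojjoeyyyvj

5

Sliding a length-2 window over the 48 characters (47 positions):
  position 6–7: jo
  position 13–14: jo
  position 19–20: jo
  position 32–33: jo
  position 41–42: jo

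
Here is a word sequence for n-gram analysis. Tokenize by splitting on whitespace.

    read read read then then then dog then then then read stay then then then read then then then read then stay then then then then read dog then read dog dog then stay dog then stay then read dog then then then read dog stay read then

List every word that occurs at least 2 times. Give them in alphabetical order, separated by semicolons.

Unigram counts meeting the condition (at least 2 times):
  dog: 7
  read: 11
  stay: 5
  then: 25

dog; read; stay; then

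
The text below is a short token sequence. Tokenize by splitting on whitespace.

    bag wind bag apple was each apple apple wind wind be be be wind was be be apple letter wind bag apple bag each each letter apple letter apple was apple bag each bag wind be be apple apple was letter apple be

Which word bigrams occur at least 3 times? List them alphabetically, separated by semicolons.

apple was; be be; letter apple

Bigram counts meeting the condition (at least 3 times):
  apple was: 3
  be be: 4
  letter apple: 3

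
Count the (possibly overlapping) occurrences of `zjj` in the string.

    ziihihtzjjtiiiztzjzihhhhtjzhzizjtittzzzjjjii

2

Sliding a length-3 window over the 44 characters (42 positions):
  position 8–10: zjj
  position 39–41: zjj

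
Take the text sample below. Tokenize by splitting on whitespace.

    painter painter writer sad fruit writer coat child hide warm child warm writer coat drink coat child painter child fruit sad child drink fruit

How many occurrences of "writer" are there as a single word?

3

Scanning the 24 tokens for "writer":
  position 3: writer
  position 6: writer
  position 13: writer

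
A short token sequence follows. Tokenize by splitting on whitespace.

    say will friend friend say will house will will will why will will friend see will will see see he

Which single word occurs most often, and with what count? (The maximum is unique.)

"will", 9 times

Unigram frequencies (highest first):
  will: 9
  friend: 3
  see: 3
  say: 2
  house: 1
  why: 1
  … (1 more, each ≤ 1)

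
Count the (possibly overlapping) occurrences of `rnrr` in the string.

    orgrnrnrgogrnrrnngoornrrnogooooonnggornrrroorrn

3

Sliding a length-4 window over the 47 characters (44 positions):
  position 12–15: rnrr
  position 21–24: rnrr
  position 38–41: rnrr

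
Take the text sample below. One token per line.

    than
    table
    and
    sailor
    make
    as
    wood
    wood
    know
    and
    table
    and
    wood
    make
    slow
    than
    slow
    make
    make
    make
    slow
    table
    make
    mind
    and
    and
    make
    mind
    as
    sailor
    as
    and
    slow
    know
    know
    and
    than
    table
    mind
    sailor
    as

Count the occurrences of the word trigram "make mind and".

Scanning the 39 overlapping trigram windows for "make mind and":
  position 23–25: make mind and

1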